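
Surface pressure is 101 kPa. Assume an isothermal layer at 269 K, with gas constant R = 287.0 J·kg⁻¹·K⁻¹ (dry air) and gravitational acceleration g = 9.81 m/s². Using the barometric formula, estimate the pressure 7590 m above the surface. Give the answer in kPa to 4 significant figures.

Scale height: H = RT/g = 287.0 × 269 / 9.81 = 7869.8 m.
Barometric formula: P = P₀ exp(−z/H).
z/H = 7590.0/7869.8 = 0.96445; exp(−0.96445) = 0.38119.
P = 101 × 0.38119 = 38.500 kPa.

P ≈ 38.50 kPa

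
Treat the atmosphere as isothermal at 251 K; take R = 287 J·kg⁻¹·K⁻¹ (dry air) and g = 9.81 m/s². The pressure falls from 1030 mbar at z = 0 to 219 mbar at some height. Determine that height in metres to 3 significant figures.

z ≈ 11400 m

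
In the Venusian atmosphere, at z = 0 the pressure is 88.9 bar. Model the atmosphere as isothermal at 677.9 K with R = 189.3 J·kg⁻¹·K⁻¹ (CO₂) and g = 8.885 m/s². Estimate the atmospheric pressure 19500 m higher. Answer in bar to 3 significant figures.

P ≈ 23.0 bar

Scale height: H = RT/g = 189.3 × 677.9 / 8.885 = 14443 m.
Barometric formula: P = P₀ exp(−z/H).
z/H = 19500/14443 = 1.3501; exp(−1.3501) = 0.25921.
P = 88.9 × 0.25921 = 23.044 bar.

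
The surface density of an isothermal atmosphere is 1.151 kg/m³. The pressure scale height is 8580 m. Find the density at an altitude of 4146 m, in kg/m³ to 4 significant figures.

ρ ≈ 0.7099 kg/m³

In an isothermal atmosphere, density decays like pressure: ρ = ρ₀ exp(−z/H).
z/H = 4146.0/8580.0 = 0.48322; exp(−0.48322) = 0.61679.
ρ = 1.151 × 0.61679 = 0.70993 kg/m³.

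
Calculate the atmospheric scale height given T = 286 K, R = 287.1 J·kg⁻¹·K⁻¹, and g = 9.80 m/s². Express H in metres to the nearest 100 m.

The scale height of an isothermal atmosphere is H = RT/g.
H = 287.1 × 286 / 9.80 = 82111/9.80 = 8378.7 m.

H ≈ 8400 m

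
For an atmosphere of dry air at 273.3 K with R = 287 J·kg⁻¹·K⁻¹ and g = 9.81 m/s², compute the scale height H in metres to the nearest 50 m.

H ≈ 8000 m

The scale height of an isothermal atmosphere is H = RT/g.
H = 287 × 273.3 / 9.81 = 78437/9.81 = 7995.6 m.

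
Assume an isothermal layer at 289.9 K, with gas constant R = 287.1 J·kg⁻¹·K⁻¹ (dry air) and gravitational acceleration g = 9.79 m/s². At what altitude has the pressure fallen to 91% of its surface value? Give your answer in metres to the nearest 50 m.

Scale height: H = RT/g = 287.1 × 289.9 / 9.79 = 8501.6 m.
Set P/P₀ = exp(−z/H) = 0.91, so z = −H ln(0.91).
−ln(0.91) = 0.094311; z = 8501.6 × 0.094311 = 801.79 m.

z ≈ 800 m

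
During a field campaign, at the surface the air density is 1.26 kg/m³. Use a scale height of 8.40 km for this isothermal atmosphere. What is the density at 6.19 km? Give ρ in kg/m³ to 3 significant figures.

ρ ≈ 0.603 kg/m³

In an isothermal atmosphere, density decays like pressure: ρ = ρ₀ exp(−z/H).
z/H = 6190.0/8400.0 = 0.73690; exp(−0.73690) = 0.47860.
ρ = 1.26 × 0.47860 = 0.60304 kg/m³.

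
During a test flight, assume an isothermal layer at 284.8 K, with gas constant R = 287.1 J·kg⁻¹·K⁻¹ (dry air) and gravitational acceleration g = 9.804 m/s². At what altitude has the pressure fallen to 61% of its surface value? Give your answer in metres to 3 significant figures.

Scale height: H = RT/g = 287.1 × 284.8 / 9.804 = 8340.1 m.
Set P/P₀ = exp(−z/H) = 0.61, so z = −H ln(0.61).
−ln(0.61) = 0.49430; z = 8340.1 × 0.49430 = 4122.5 m.

z ≈ 4120 m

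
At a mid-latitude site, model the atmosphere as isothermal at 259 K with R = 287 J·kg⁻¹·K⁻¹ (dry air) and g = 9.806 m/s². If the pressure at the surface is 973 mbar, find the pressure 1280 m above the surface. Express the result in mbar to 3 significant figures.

P ≈ 822 mbar

Scale height: H = RT/g = 287 × 259 / 9.806 = 7580.4 m.
Barometric formula: P = P₀ exp(−z/H).
z/H = 1280.0/7580.4 = 0.16886; exp(−0.16886) = 0.84463.
P = 973 × 0.84463 = 821.82 mbar.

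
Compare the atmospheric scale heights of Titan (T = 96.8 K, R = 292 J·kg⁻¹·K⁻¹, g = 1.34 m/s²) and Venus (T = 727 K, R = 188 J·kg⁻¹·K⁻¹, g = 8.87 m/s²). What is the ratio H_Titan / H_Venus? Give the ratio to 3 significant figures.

H = RT/g for each body.
H_Titan = 292 × 96.8 / 1.34 = 21094 m.
H_Venus = 188 × 727 / 8.87 = 15409 m.
H_Titan/H_Venus = 21094/15409 = 1.3689.

H_Titan/H_Venus ≈ 1.37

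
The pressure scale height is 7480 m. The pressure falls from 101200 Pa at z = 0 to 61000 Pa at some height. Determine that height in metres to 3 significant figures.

z ≈ 3790 m

Invert the barometric formula: z = H ln(P₀/P).
P₀/P = 101200/61000 = 1.6590; ln(1.6590) = 0.50622.
z = 7480.0 × 0.50622 = 3786.5 m.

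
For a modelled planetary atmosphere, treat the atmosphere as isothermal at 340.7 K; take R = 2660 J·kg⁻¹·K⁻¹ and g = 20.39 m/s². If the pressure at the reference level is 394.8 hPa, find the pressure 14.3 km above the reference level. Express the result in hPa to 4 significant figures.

Scale height: H = RT/g = 2660 × 340.7 / 20.39 = 44446 m.
Barometric formula: P = P₀ exp(−z/H).
z/H = 14300/44446 = 0.32174; exp(−0.32174) = 0.72489.
P = 394.8 × 0.72489 = 286.19 hPa.

P ≈ 286.2 hPa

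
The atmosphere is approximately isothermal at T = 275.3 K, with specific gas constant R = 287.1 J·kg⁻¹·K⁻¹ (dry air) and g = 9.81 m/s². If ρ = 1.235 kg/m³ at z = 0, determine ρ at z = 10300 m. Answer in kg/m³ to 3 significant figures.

ρ ≈ 0.344 kg/m³

Scale height: H = RT/g = 287.1 × 275.3 / 9.81 = 8056.9 m.
In an isothermal atmosphere, density decays like pressure: ρ = ρ₀ exp(−z/H).
z/H = 10300/8056.9 = 1.2784; exp(−1.2784) = 0.27848.
ρ = 1.235 × 0.27848 = 0.34392 kg/m³.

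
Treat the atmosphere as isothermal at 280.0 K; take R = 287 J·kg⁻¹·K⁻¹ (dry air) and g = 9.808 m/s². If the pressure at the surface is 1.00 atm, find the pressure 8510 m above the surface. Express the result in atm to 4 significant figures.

P ≈ 0.3539 atm

Scale height: H = RT/g = 287 × 280.0 / 9.808 = 8193.3 m.
Barometric formula: P = P₀ exp(−z/H).
z/H = 8510.0/8193.3 = 1.0387; exp(−1.0387) = 0.35391.
P = 1.00 × 0.35391 = 0.35391 atm.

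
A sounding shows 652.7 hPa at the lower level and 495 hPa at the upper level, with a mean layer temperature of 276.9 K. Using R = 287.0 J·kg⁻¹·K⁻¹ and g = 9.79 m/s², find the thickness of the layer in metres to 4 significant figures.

Hypsometric equation: Δz = (R T̄/g) ln(P₁/P₂).
R T̄/g = 287.0 × 276.9 / 9.79 = 8117.5 m.
ln(652.7/495) = ln(1.3186) = 0.27657.
Δz = 8117.5 × 0.27657 = 2245.1 m.

Δz ≈ 2245 m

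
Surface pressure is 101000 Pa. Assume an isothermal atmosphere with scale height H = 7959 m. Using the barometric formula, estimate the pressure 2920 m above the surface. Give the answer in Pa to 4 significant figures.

P ≈ 69980 Pa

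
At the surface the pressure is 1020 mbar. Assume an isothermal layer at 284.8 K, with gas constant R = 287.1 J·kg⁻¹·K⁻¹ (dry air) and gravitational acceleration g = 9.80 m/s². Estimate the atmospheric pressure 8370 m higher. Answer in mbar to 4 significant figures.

P ≈ 374.0 mbar

Scale height: H = RT/g = 287.1 × 284.8 / 9.80 = 8343.5 m.
Barometric formula: P = P₀ exp(−z/H).
z/H = 8370.0/8343.5 = 1.0032; exp(−1.0032) = 0.36670.
P = 1020 × 0.36670 = 374.03 mbar.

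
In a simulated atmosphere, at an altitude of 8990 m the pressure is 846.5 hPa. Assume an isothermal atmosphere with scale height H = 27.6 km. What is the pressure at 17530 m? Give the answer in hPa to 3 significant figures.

Between two levels, P₂ = P₁ exp(−Δz/H) with Δz = z₂ − z₁.
Δz = 17530 − 8990.0 = 8540.0 m; Δz/H = 8540.0/27600 = 0.30942.
P₂ = 846.5 × exp(−0.30942) = 846.5 × 0.73387 = 621.22 hPa.

P ≈ 621 hPa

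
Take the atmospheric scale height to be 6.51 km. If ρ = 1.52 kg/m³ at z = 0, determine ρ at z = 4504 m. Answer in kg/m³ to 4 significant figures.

ρ ≈ 0.7610 kg/m³

In an isothermal atmosphere, density decays like pressure: ρ = ρ₀ exp(−z/H).
z/H = 4504.0/6510.0 = 0.69186; exp(−0.69186) = 0.50064.
ρ = 1.52 × 0.50064 = 0.76097 kg/m³.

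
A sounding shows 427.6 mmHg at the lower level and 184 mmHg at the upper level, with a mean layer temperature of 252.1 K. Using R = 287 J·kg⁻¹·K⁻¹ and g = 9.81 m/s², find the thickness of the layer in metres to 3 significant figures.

Hypsometric equation: Δz = (R T̄/g) ln(P₁/P₂).
R T̄/g = 287 × 252.1 / 9.81 = 7375.4 m.
ln(427.6/184) = ln(2.3239) = 0.84325.
Δz = 7375.4 × 0.84325 = 6219.3 m.

Δz ≈ 6220 m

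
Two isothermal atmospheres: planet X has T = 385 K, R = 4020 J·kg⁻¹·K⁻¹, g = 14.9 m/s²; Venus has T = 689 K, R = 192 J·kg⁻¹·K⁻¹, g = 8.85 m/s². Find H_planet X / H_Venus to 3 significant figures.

H_planet X/H_Venus ≈ 6.95

H = RT/g for each body.
H_planet X = 4020 × 385 / 14.9 = 103870 m.
H_Venus = 192 × 689 / 8.85 = 14948 m.
H_planet X/H_Venus = 103870/14948 = 6.9488.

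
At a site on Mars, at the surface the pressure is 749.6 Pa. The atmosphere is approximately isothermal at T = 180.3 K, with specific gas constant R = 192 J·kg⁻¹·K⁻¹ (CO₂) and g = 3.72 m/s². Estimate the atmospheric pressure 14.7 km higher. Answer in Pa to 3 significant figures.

Scale height: H = RT/g = 192 × 180.3 / 3.72 = 9305.8 m.
Barometric formula: P = P₀ exp(−z/H).
z/H = 14700/9305.8 = 1.5797; exp(−1.5797) = 0.20604.
P = 749.6 × 0.20604 = 154.45 Pa.

P ≈ 154 Pa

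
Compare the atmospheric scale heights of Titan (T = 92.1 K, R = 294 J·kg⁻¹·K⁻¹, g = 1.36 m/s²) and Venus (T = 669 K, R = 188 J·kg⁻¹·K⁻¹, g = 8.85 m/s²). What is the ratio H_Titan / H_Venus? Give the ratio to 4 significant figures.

H = RT/g for each body.
H_Titan = 294 × 92.1 / 1.36 = 19910 m.
H_Venus = 188 × 669 / 8.85 = 14212 m.
H_Titan/H_Venus = 19910/14212 = 1.4009.

H_Titan/H_Venus ≈ 1.401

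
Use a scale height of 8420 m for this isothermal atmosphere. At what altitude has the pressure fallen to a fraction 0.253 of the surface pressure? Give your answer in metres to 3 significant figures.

Set P/P₀ = exp(−z/H) = 0.253, so z = −H ln(0.253).
−ln(0.253) = 1.3744; z = 8420.0 × 1.3744 = 11572 m.

z ≈ 11600 m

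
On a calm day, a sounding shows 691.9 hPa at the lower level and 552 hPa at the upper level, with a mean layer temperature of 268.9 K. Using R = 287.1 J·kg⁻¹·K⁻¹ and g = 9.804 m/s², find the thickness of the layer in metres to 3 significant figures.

Hypsometric equation: Δz = (R T̄/g) ln(P₁/P₂).
R T̄/g = 287.1 × 268.9 / 9.804 = 7874.5 m.
ln(691.9/552) = ln(1.2534) = 0.22586.
Δz = 7874.5 × 0.22586 = 1778.5 m.

Δz ≈ 1780 m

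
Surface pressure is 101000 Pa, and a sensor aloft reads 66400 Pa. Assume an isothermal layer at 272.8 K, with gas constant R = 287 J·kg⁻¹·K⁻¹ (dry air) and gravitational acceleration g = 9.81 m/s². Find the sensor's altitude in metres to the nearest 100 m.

Scale height: H = RT/g = 287 × 272.8 / 9.81 = 7981.0 m.
Invert the barometric formula: z = H ln(P₀/P).
P₀/P = 101000/66400 = 1.5211; ln(1.5211) = 0.41943.
z = 7981.0 × 0.41943 = 3347.5 m.

z ≈ 3300 m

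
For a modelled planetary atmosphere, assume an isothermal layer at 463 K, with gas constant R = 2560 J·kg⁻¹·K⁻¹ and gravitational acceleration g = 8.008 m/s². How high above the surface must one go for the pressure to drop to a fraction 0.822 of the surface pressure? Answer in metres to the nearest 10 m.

Scale height: H = RT/g = 2560 × 463 / 8.008 = 148010 m.
Set P/P₀ = exp(−z/H) = 0.822, so z = −H ln(0.822).
−ln(0.822) = 0.19601; z = 148010 × 0.19601 = 29011 m.

z ≈ 29010 m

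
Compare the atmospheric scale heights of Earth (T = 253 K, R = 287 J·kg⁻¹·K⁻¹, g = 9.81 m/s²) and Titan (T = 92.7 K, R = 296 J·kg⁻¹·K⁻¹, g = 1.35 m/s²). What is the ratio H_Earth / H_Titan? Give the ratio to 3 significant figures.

H_Earth/H_Titan ≈ 0.364

H = RT/g for each body.
H_Earth = 287 × 253 / 9.81 = 7401.7 m.
H_Titan = 296 × 92.7 / 1.35 = 20325 m.
H_Earth/H_Titan = 7401.7/20325 = 0.36417.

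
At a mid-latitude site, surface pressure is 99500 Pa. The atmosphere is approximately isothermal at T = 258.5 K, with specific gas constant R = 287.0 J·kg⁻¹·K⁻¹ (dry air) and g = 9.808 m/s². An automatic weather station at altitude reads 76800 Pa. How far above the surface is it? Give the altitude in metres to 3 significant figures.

Scale height: H = RT/g = 287.0 × 258.5 / 9.808 = 7564.2 m.
Invert the barometric formula: z = H ln(P₀/P).
P₀/P = 99500/76800 = 1.2956; ln(1.2956) = 0.25897.
z = 7564.2 × 0.25897 = 1958.9 m.

z ≈ 1960 m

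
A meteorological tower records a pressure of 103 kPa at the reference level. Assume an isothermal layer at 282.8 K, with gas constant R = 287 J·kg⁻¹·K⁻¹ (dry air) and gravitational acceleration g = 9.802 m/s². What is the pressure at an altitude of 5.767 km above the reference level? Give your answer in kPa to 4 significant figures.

Scale height: H = RT/g = 287 × 282.8 / 9.802 = 8280.3 m.
Barometric formula: P = P₀ exp(−z/H).
z/H = 5767.0/8280.3 = 0.69647; exp(−0.69647) = 0.49834.
P = 103 × 0.49834 = 51.329 kPa.

P ≈ 51.33 kPa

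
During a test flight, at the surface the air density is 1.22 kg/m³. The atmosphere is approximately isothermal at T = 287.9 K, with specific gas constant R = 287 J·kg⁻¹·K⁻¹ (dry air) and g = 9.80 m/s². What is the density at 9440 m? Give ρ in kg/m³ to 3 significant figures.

Scale height: H = RT/g = 287 × 287.9 / 9.80 = 8431.4 m.
In an isothermal atmosphere, density decays like pressure: ρ = ρ₀ exp(−z/H).
z/H = 9440.0/8431.4 = 1.1196; exp(−1.1196) = 0.32641.
ρ = 1.22 × 0.32641 = 0.39822 kg/m³.

ρ ≈ 0.398 kg/m³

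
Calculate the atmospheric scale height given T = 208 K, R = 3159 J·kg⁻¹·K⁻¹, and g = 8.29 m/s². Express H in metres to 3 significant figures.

H ≈ 79300 m

The scale height of an isothermal atmosphere is H = RT/g.
H = 3159 × 208 / 8.29 = 657070/8.29 = 79261 m.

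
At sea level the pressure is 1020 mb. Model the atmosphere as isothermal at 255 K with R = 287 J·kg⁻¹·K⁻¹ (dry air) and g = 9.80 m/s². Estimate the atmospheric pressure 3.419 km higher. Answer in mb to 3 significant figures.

P ≈ 645 mb

Scale height: H = RT/g = 287 × 255 / 9.80 = 7467.9 m.
Barometric formula: P = P₀ exp(−z/H).
z/H = 3419.0/7467.9 = 0.45783; exp(−0.45783) = 0.63266.
P = 1020 × 0.63266 = 645.31 mb.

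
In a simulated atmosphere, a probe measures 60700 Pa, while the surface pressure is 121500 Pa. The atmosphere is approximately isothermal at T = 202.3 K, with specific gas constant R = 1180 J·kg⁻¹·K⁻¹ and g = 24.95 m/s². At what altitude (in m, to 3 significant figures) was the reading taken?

z ≈ 6640 m

Scale height: H = RT/g = 1180 × 202.3 / 24.95 = 9567.7 m.
Invert the barometric formula: z = H ln(P₀/P).
P₀/P = 121500/60700 = 2.0016; ln(2.0016) = 0.69395.
z = 9567.7 × 0.69395 = 6639.5 m.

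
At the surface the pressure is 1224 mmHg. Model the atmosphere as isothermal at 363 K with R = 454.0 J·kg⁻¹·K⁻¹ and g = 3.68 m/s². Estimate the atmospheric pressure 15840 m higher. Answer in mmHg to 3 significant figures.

P ≈ 859 mmHg

Scale height: H = RT/g = 454.0 × 363 / 3.68 = 44783 m.
Barometric formula: P = P₀ exp(−z/H).
z/H = 15840/44783 = 0.35371; exp(−0.35371) = 0.70208.
P = 1224 × 0.70208 = 859.35 mmHg.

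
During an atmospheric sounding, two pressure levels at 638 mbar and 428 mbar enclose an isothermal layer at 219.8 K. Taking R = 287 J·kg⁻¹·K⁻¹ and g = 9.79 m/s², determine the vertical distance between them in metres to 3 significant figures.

Hypsometric equation: Δz = (R T̄/g) ln(P₁/P₂).
R T̄/g = 287 × 219.8 / 9.79 = 6443.6 m.
ln(638/428) = ln(1.4907) = 0.39925.
Δz = 6443.6 × 0.39925 = 2572.6 m.

Δz ≈ 2570 m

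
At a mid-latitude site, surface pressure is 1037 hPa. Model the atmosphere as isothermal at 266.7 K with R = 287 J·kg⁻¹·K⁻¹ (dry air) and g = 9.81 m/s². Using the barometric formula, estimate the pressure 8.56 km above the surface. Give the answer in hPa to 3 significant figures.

P ≈ 346 hPa

Scale height: H = RT/g = 287 × 266.7 / 9.81 = 7802.5 m.
Barometric formula: P = P₀ exp(−z/H).
z/H = 8560.0/7802.5 = 1.0971; exp(−1.0971) = 0.33384.
P = 1037 × 0.33384 = 346.19 hPa.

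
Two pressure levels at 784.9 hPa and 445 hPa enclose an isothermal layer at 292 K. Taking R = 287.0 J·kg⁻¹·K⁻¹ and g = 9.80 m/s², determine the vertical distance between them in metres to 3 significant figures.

Δz ≈ 4850 m

Hypsometric equation: Δz = (R T̄/g) ln(P₁/P₂).
R T̄/g = 287.0 × 292 / 9.80 = 8551.4 m.
ln(784.9/445) = ln(1.7638) = 0.56747.
Δz = 8551.4 × 0.56747 = 4852.7 m.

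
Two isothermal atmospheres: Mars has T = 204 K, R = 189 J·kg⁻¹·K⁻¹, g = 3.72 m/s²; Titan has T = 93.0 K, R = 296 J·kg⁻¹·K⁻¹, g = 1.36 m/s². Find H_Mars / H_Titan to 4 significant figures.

H_Mars/H_Titan ≈ 0.5121

H = RT/g for each body.
H_Mars = 189 × 204 / 3.72 = 10365 m.
H_Titan = 296 × 93.0 / 1.36 = 20241 m.
H_Mars/H_Titan = 10365/20241 = 0.51208.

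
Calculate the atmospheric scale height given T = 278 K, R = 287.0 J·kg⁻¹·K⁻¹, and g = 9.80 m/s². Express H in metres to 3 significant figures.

H ≈ 8140 m

The scale height of an isothermal atmosphere is H = RT/g.
H = 287.0 × 278 / 9.80 = 79786/9.80 = 8141.4 m.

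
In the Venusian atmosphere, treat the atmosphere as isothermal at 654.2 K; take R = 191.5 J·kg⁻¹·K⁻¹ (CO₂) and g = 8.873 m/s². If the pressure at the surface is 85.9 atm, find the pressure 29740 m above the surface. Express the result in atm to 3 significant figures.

Scale height: H = RT/g = 191.5 × 654.2 / 8.873 = 14119 m.
Barometric formula: P = P₀ exp(−z/H).
z/H = 29740/14119 = 2.1064; exp(−2.1064) = 0.12168.
P = 85.9 × 0.12168 = 10.452 atm.

P ≈ 10.5 atm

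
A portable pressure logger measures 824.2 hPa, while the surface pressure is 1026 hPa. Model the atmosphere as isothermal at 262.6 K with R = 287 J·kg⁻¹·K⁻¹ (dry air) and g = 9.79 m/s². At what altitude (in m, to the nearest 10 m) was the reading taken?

z ≈ 1690 m

Scale height: H = RT/g = 287 × 262.6 / 9.79 = 7698.3 m.
Invert the barometric formula: z = H ln(P₀/P).
P₀/P = 1026/824.2 = 1.2448; ln(1.2448) = 0.21897.
z = 7698.3 × 0.21897 = 1685.7 m.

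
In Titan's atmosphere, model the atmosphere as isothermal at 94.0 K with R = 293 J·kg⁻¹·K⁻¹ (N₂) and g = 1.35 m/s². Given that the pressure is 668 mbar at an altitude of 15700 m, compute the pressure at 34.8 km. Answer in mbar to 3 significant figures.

Scale height: H = RT/g = 293 × 94.0 / 1.35 = 20401 m.
Between two levels, P₂ = P₁ exp(−Δz/H) with Δz = z₂ − z₁.
Δz = 34800 − 15700 = 19100 m; Δz/H = 19100/20401 = 0.93623.
P₂ = 668 × exp(−0.93623) = 668 × 0.39210 = 261.92 mbar.

P ≈ 262 mbar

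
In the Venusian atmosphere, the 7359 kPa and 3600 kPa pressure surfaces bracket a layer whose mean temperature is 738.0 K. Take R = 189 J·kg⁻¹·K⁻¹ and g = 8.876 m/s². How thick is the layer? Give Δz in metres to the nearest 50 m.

Hypsometric equation: Δz = (R T̄/g) ln(P₁/P₂).
R T̄/g = 189 × 738.0 / 8.876 = 15715 m.
ln(7359/3600) = ln(2.0442) = 0.71501.
Δz = 15715 × 0.71501 = 11236 m.

Δz ≈ 11250 m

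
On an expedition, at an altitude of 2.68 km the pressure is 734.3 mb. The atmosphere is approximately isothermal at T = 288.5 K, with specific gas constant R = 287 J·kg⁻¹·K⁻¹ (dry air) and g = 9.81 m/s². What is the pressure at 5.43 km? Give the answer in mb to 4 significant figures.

P ≈ 530.1 mb

Scale height: H = RT/g = 287 × 288.5 / 9.81 = 8440.3 m.
Between two levels, P₂ = P₁ exp(−Δz/H) with Δz = z₂ − z₁.
Δz = 5430.0 − 2680.0 = 2750.0 m; Δz/H = 2750.0/8440.3 = 0.32582.
P₂ = 734.3 × exp(−0.32582) = 734.3 × 0.72194 = 530.12 mb.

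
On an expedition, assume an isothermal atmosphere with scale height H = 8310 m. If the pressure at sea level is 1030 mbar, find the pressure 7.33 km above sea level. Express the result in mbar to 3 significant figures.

P ≈ 426 mbar

Barometric formula: P = P₀ exp(−z/H).
z/H = 7330.0/8310.0 = 0.88207; exp(−0.88207) = 0.41393.
P = 1030 × 0.41393 = 426.35 mbar.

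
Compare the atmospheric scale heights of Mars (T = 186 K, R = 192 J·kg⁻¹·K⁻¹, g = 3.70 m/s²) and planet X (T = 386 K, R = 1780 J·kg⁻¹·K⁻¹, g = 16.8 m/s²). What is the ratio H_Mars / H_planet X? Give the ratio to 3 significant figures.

H = RT/g for each body.
H_Mars = 192 × 186 / 3.70 = 9651.9 m.
H_planet X = 1780 × 386 / 16.8 = 40898 m.
H_Mars/H_planet X = 9651.9/40898 = 0.23600.

H_Mars/H_planet X ≈ 0.236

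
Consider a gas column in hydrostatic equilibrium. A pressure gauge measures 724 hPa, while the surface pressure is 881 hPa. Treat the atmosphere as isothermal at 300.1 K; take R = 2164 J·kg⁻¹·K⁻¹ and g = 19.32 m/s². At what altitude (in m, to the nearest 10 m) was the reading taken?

Scale height: H = RT/g = 2164 × 300.1 / 19.32 = 33614 m.
Invert the barometric formula: z = H ln(P₀/P).
P₀/P = 881/724 = 1.2169; ln(1.2169) = 0.19631.
z = 33614 × 0.19631 = 6598.8 m.

z ≈ 6600 m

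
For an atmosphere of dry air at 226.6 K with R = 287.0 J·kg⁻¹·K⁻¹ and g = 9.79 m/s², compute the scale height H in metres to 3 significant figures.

The scale height of an isothermal atmosphere is H = RT/g.
H = 287.0 × 226.6 / 9.79 = 65034/9.79 = 6642.9 m.

H ≈ 6640 m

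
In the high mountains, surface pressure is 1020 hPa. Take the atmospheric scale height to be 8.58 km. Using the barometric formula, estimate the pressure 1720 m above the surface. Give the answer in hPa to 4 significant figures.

P ≈ 834.7 hPa

Barometric formula: P = P₀ exp(−z/H).
z/H = 1720.0/8580.0 = 0.20047; exp(−0.20047) = 0.81835.
P = 1020 × 0.81835 = 834.72 hPa.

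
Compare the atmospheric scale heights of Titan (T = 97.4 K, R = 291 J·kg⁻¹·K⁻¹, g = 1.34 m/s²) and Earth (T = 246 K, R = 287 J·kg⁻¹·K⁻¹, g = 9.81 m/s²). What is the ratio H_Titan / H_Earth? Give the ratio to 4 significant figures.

H_Titan/H_Earth ≈ 2.939

H = RT/g for each body.
H_Titan = 291 × 97.4 / 1.34 = 21152 m.
H_Earth = 287 × 246 / 9.81 = 7196.9 m.
H_Titan/H_Earth = 21152/7196.9 = 2.9390.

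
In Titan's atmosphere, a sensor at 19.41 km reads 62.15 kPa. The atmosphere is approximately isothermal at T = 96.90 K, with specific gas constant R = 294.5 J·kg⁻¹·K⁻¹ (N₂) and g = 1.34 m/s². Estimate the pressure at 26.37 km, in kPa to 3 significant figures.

P ≈ 44.8 kPa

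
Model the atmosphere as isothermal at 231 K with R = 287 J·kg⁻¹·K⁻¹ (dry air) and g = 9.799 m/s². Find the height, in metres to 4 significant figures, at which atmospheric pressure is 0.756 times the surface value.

Scale height: H = RT/g = 287 × 231 / 9.799 = 6765.7 m.
Set P/P₀ = exp(−z/H) = 0.756, so z = −H ln(0.756).
−ln(0.756) = 0.27971; z = 6765.7 × 0.27971 = 1892.4 m.

z ≈ 1892 m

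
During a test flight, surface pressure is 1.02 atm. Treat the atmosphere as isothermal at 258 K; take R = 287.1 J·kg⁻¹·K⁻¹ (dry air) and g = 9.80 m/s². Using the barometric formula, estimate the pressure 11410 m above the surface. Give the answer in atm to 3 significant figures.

Scale height: H = RT/g = 287.1 × 258 / 9.80 = 7558.3 m.
Barometric formula: P = P₀ exp(−z/H).
z/H = 11410/7558.3 = 1.5096; exp(−1.5096) = 0.22100.
P = 1.02 × 0.22100 = 0.22542 atm.

P ≈ 0.225 atm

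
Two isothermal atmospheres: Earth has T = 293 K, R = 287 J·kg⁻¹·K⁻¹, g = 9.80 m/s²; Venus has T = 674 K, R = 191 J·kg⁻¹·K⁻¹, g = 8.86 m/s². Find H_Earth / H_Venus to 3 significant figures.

H = RT/g for each body.
H_Earth = 287 × 293 / 9.80 = 8580.7 m.
H_Venus = 191 × 674 / 8.86 = 14530 m.
H_Earth/H_Venus = 8580.7/14530 = 0.59055.

H_Earth/H_Venus ≈ 0.591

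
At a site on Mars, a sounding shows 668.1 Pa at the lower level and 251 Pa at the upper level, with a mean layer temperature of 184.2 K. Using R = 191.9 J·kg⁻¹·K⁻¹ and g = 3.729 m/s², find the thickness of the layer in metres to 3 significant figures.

Δz ≈ 9280 m

Hypsometric equation: Δz = (R T̄/g) ln(P₁/P₂).
R T̄/g = 191.9 × 184.2 / 3.729 = 9479.2 m.
ln(668.1/251) = ln(2.6618) = 0.97900.
Δz = 9479.2 × 0.97900 = 9280.1 m.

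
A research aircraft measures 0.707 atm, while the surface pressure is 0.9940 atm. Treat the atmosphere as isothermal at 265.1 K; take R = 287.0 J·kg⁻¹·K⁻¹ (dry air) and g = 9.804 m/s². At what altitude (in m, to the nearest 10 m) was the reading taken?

z ≈ 2640 m

Scale height: H = RT/g = 287.0 × 265.1 / 9.804 = 7760.5 m.
Invert the barometric formula: z = H ln(P₀/P).
P₀/P = 0.9940/0.707 = 1.4059; ln(1.4059) = 0.34068.
z = 7760.5 × 0.34068 = 2643.8 m.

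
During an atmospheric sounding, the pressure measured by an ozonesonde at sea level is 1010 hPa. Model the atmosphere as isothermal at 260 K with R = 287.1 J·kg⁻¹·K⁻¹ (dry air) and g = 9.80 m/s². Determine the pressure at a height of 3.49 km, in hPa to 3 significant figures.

Scale height: H = RT/g = 287.1 × 260 / 9.80 = 7616.9 m.
Barometric formula: P = P₀ exp(−z/H).
z/H = 3490.0/7616.9 = 0.45819; exp(−0.45819) = 0.63243.
P = 1010 × 0.63243 = 638.75 hPa.

P ≈ 639 hPa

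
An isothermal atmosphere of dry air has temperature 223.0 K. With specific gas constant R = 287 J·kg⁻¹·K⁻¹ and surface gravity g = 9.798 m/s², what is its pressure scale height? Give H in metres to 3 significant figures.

The scale height of an isothermal atmosphere is H = RT/g.
H = 287 × 223.0 / 9.798 = 64001/9.798 = 6532.0 m.

H ≈ 6530 m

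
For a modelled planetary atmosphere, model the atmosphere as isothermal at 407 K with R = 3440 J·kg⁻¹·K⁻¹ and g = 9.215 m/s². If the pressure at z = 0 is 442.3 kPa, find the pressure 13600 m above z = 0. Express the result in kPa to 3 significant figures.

Scale height: H = RT/g = 3440 × 407 / 9.215 = 151930 m.
Barometric formula: P = P₀ exp(−z/H).
z/H = 13600/151930 = 0.089515; exp(−0.089515) = 0.91437.
P = 442.3 × 0.91437 = 404.43 kPa.

P ≈ 404 kPa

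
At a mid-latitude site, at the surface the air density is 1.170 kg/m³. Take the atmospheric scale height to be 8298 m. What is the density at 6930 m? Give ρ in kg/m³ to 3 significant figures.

ρ ≈ 0.508 kg/m³

In an isothermal atmosphere, density decays like pressure: ρ = ρ₀ exp(−z/H).
z/H = 6930.0/8298.0 = 0.83514; exp(−0.83514) = 0.43381.
ρ = 1.170 × 0.43381 = 0.50756 kg/m³.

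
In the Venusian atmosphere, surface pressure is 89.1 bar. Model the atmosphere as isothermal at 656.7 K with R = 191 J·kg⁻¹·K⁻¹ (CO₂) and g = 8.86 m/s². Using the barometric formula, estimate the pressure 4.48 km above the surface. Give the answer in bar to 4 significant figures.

P ≈ 64.93 bar

Scale height: H = RT/g = 191 × 656.7 / 8.86 = 14157 m.
Barometric formula: P = P₀ exp(−z/H).
z/H = 4480.0/14157 = 0.31645; exp(−0.31645) = 0.72873.
P = 89.1 × 0.72873 = 64.930 bar.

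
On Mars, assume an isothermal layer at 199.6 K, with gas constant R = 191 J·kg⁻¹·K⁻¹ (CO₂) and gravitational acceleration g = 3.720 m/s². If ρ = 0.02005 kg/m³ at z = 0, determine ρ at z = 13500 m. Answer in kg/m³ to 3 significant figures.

Scale height: H = RT/g = 191 × 199.6 / 3.720 = 10248 m.
In an isothermal atmosphere, density decays like pressure: ρ = ρ₀ exp(−z/H).
z/H = 13500/10248 = 1.3173; exp(−1.3173) = 0.26786.
ρ = 0.02005 × 0.26786 = 0.0053706 kg/m³.

ρ ≈ 0.00537 kg/m³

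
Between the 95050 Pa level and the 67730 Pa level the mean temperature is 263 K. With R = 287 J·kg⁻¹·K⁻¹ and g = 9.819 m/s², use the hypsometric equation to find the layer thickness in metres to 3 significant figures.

Δz ≈ 2610 m

Hypsometric equation: Δz = (R T̄/g) ln(P₁/P₂).
R T̄/g = 287 × 263 / 9.819 = 7687.2 m.
ln(95050/67730) = ln(1.4034) = 0.33890.
Δz = 7687.2 × 0.33890 = 2605.2 m.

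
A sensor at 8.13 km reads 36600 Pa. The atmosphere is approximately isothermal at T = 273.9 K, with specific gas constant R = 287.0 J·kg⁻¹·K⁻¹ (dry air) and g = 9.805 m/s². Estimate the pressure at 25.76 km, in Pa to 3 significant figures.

Scale height: H = RT/g = 287.0 × 273.9 / 9.805 = 8017.3 m.
Between two levels, P₂ = P₁ exp(−Δz/H) with Δz = z₂ − z₁.
Δz = 25760 − 8130.0 = 17630 m; Δz/H = 17630/8017.3 = 2.1990.
P₂ = 36600 × exp(−2.1990) = 36600 × 0.11091 = 4059.3 Pa.

P ≈ 4060 Pa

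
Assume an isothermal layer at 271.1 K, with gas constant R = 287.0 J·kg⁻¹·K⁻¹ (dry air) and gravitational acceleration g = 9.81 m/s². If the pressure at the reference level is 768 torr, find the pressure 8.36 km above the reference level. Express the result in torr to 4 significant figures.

P ≈ 267.7 torr

Scale height: H = RT/g = 287.0 × 271.1 / 9.81 = 7931.3 m.
Barometric formula: P = P₀ exp(−z/H).
z/H = 8360.0/7931.3 = 1.0541; exp(−1.0541) = 0.34851.
P = 768 × 0.34851 = 267.66 torr.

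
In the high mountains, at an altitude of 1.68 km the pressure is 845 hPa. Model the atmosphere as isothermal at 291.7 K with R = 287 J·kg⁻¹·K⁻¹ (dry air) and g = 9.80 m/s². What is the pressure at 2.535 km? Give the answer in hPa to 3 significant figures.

Scale height: H = RT/g = 287 × 291.7 / 9.80 = 8542.6 m.
Between two levels, P₂ = P₁ exp(−Δz/H) with Δz = z₂ − z₁.
Δz = 2535.0 − 1680.0 = 855.00 m; Δz/H = 855.00/8542.6 = 0.10009.
P₂ = 845 × exp(−0.10009) = 845 × 0.90476 = 764.52 hPa.

P ≈ 765 hPa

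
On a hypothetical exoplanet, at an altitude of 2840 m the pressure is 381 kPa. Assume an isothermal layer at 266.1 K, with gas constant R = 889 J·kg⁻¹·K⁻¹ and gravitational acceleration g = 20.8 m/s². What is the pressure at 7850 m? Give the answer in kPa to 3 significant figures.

P ≈ 245 kPa

Scale height: H = RT/g = 889 × 266.1 / 20.8 = 11373 m.
Between two levels, P₂ = P₁ exp(−Δz/H) with Δz = z₂ − z₁.
Δz = 7850.0 − 2840.0 = 5010.0 m; Δz/H = 5010.0/11373 = 0.44052.
P₂ = 381 × exp(−0.44052) = 381 × 0.64370 = 245.25 kPa.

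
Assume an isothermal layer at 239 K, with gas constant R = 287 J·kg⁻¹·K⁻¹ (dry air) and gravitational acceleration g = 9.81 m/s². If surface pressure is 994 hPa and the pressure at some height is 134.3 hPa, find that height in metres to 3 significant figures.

z ≈ 14000 m

Scale height: H = RT/g = 287 × 239 / 9.81 = 6992.2 m.
Invert the barometric formula: z = H ln(P₀/P).
P₀/P = 994/134.3 = 7.4013; ln(7.4013) = 2.0017.
z = 6992.2 × 2.0017 = 13996 m.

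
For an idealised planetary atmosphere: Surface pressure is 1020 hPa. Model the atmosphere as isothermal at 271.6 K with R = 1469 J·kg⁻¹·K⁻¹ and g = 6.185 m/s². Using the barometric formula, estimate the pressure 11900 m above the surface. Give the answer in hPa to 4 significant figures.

P ≈ 848.2 hPa

Scale height: H = RT/g = 1469 × 271.6 / 6.185 = 64508 m.
Barometric formula: P = P₀ exp(−z/H).
z/H = 11900/64508 = 0.18447; exp(−0.18447) = 0.83154.
P = 1020 × 0.83154 = 848.17 hPa.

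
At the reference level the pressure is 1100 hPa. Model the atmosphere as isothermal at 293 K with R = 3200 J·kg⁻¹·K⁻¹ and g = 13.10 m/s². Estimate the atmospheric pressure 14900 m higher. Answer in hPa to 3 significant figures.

P ≈ 893 hPa

Scale height: H = RT/g = 3200 × 293 / 13.10 = 71573 m.
Barometric formula: P = P₀ exp(−z/H).
z/H = 14900/71573 = 0.20818; exp(−0.20818) = 0.81206.
P = 1100 × 0.81206 = 893.27 hPa.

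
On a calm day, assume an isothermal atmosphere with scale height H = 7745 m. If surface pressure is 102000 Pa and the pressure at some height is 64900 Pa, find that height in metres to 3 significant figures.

z ≈ 3500 m

Invert the barometric formula: z = H ln(P₀/P).
P₀/P = 102000/64900 = 1.5716; ln(1.5716) = 0.45209.
z = 7745.0 × 0.45209 = 3501.4 m.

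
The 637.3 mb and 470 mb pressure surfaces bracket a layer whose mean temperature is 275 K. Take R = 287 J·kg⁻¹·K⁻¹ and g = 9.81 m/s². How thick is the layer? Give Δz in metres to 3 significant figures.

Δz ≈ 2450 m

Hypsometric equation: Δz = (R T̄/g) ln(P₁/P₂).
R T̄/g = 287 × 275 / 9.81 = 8045.4 m.
ln(637.3/470) = ln(1.3560) = 0.30454.
Δz = 8045.4 × 0.30454 = 2450.1 m.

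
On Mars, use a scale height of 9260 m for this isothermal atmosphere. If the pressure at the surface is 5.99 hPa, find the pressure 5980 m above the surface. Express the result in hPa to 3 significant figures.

P ≈ 3.14 hPa

Barometric formula: P = P₀ exp(−z/H).
z/H = 5980.0/9260.0 = 0.64579; exp(−0.64579) = 0.52425.
P = 5.99 × 0.52425 = 3.1403 hPa.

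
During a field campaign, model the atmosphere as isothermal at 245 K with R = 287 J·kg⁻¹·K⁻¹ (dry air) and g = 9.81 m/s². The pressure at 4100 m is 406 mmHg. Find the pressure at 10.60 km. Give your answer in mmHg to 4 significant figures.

Scale height: H = RT/g = 287 × 245 / 9.81 = 7167.7 m.
Between two levels, P₂ = P₁ exp(−Δz/H) with Δz = z₂ − z₁.
Δz = 10600 − 4100.0 = 6500.0 m; Δz/H = 6500.0/7167.7 = 0.90685.
P₂ = 406 × exp(−0.90685) = 406 × 0.40379 = 163.94 mmHg.

P ≈ 163.9 mmHg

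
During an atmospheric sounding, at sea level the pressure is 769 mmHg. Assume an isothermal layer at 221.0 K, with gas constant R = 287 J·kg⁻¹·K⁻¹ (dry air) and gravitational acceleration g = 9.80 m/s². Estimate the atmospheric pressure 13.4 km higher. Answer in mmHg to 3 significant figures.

P ≈ 97.0 mmHg

Scale height: H = RT/g = 287 × 221.0 / 9.80 = 6472.1 m.
Barometric formula: P = P₀ exp(−z/H).
z/H = 13400/6472.1 = 2.0704; exp(−2.0704) = 0.12614.
P = 769 × 0.12614 = 97.002 mmHg.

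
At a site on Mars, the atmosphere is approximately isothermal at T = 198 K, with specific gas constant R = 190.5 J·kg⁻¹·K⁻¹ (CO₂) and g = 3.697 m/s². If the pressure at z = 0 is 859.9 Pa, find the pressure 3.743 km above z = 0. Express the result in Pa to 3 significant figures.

P ≈ 596 Pa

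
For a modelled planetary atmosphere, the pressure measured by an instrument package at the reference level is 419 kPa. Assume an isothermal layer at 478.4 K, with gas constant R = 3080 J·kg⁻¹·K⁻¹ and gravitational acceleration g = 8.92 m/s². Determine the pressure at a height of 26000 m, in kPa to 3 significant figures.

P ≈ 358 kPa

Scale height: H = RT/g = 3080 × 478.4 / 8.92 = 165190 m.
Barometric formula: P = P₀ exp(−z/H).
z/H = 26000/165190 = 0.15739; exp(−0.15739) = 0.85437.
P = 419 × 0.85437 = 357.98 kPa.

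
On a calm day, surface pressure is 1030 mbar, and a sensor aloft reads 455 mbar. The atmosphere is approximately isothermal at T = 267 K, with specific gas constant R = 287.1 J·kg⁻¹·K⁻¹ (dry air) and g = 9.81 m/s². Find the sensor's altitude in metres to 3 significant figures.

z ≈ 6380 m

Scale height: H = RT/g = 287.1 × 267 / 9.81 = 7814.0 m.
Invert the barometric formula: z = H ln(P₀/P).
P₀/P = 1030/455 = 2.2637; ln(2.2637) = 0.81700.
z = 7814.0 × 0.81700 = 6384.0 m.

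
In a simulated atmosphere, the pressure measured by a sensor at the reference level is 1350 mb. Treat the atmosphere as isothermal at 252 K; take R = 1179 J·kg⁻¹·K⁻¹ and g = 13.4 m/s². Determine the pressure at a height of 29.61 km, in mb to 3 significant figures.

Scale height: H = RT/g = 1179 × 252 / 13.4 = 22172 m.
Barometric formula: P = P₀ exp(−z/H).
z/H = 29610/22172 = 1.3355; exp(−1.3355) = 0.26303.
P = 1350 × 0.26303 = 355.09 mb.

P ≈ 355 mb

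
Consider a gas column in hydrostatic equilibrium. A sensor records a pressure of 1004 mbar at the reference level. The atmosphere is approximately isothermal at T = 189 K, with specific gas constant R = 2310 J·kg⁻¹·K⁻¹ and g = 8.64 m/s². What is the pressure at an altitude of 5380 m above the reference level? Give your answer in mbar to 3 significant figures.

Scale height: H = RT/g = 2310 × 189 / 8.64 = 50531 m.
Barometric formula: P = P₀ exp(−z/H).
z/H = 5380.0/50531 = 0.10647; exp(−0.10647) = 0.89900.
P = 1004 × 0.89900 = 902.60 mbar.

P ≈ 903 mbar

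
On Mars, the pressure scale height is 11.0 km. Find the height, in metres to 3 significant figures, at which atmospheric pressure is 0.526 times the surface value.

Set P/P₀ = exp(−z/H) = 0.526, so z = −H ln(0.526).
−ln(0.526) = 0.64245; z = 11000 × 0.64245 = 7066.9 m.

z ≈ 7070 m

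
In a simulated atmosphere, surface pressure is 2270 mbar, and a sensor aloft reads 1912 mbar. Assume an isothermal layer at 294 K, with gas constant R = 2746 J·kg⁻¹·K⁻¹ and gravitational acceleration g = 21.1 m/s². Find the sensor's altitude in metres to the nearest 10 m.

Scale height: H = RT/g = 2746 × 294 / 21.1 = 38262 m.
Invert the barometric formula: z = H ln(P₀/P).
P₀/P = 2270/1912 = 1.1872; ln(1.1872) = 0.17160.
z = 38262 × 0.17160 = 6565.8 m.

z ≈ 6570 m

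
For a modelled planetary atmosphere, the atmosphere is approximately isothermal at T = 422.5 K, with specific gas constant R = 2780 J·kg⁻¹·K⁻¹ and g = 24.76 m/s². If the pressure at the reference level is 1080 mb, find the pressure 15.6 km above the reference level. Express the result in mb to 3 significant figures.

P ≈ 777 mb

Scale height: H = RT/g = 2780 × 422.5 / 24.76 = 47437 m.
Barometric formula: P = P₀ exp(−z/H).
z/H = 15600/47437 = 0.32886; exp(−0.32886) = 0.71974.
P = 1080 × 0.71974 = 777.32 mb.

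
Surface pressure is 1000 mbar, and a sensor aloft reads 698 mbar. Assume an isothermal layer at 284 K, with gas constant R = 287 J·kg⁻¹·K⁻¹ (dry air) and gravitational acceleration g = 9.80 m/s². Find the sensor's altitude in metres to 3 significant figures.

z ≈ 2990 m

Scale height: H = RT/g = 287 × 284 / 9.80 = 8317.1 m.
Invert the barometric formula: z = H ln(P₀/P).
P₀/P = 1000/698 = 1.4327; ln(1.4327) = 0.35956.
z = 8317.1 × 0.35956 = 2990.5 m.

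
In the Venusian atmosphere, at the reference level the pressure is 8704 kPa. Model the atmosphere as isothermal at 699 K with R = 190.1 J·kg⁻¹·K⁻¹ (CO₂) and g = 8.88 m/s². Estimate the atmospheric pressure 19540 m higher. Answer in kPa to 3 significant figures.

P ≈ 2360 kPa

Scale height: H = RT/g = 190.1 × 699 / 8.88 = 14964 m.
Barometric formula: P = P₀ exp(−z/H).
z/H = 19540/14964 = 1.3058; exp(−1.3058) = 0.27096.
P = 8704 × 0.27096 = 2358.4 kPa.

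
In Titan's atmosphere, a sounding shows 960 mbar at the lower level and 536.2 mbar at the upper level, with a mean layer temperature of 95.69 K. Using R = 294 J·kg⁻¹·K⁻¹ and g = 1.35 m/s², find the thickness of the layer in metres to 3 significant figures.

Hypsometric equation: Δz = (R T̄/g) ln(P₁/P₂).
R T̄/g = 294 × 95.69 / 1.35 = 20839 m.
ln(960/536.2) = ln(1.7904) = 0.58244.
Δz = 20839 × 0.58244 = 12137 m.

Δz ≈ 12100 m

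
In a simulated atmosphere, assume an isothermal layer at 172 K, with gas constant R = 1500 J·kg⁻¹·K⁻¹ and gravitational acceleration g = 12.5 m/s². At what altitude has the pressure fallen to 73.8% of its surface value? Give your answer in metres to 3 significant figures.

Scale height: H = RT/g = 1500 × 172 / 12.5 = 20640 m.
Set P/P₀ = exp(−z/H) = 0.738, so z = −H ln(0.738).
−ln(0.738) = 0.30381; z = 20640 × 0.30381 = 6270.6 m.

z ≈ 6270 m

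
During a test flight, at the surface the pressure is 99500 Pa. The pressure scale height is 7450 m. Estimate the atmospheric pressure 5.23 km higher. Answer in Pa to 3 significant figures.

P ≈ 49300 Pa

Barometric formula: P = P₀ exp(−z/H).
z/H = 5230.0/7450.0 = 0.70201; exp(−0.70201) = 0.49559.
P = 99500 × 0.49559 = 49311 Pa.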